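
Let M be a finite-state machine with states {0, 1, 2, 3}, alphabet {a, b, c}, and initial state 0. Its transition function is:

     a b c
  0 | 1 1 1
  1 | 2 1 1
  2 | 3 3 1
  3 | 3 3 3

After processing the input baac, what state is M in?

3

0 → 1 → 2 → 3 → 3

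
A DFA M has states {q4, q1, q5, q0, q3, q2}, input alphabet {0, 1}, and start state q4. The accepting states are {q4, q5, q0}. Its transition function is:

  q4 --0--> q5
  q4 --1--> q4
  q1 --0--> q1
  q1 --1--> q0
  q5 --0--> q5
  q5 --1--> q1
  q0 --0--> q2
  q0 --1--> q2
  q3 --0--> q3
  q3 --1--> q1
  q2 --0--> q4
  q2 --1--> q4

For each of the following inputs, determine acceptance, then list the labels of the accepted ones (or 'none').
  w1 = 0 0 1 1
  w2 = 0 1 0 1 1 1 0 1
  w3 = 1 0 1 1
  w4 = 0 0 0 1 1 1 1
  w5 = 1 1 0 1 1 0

w1, w3, w4

w1: q4 → q5 → q5 → q1 → q0  → end q0, accepted
w2: q4 → q5 → q1 → q1 → q0 → q2 → q4 → q5 → q1  → end q1, rejected
w3: q4 → q4 → q5 → q1 → q0  → end q0, accepted
w4: q4 → q5 → q5 → q5 → q1 → q0 → q2 → q4  → end q4, accepted
w5: q4 → q4 → q4 → q5 → q1 → q0 → q2  → end q2, rejected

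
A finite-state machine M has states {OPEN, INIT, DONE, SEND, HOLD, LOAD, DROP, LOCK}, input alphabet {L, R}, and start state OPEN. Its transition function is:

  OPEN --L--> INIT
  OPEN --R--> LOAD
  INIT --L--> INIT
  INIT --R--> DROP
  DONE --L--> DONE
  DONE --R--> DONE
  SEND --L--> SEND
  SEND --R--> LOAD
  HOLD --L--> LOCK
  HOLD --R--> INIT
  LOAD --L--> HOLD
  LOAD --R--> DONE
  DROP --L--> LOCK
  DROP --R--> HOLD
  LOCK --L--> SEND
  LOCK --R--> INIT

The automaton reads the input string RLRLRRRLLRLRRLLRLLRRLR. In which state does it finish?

start at OPEN
read 'R': OPEN → LOAD
read 'L': LOAD → HOLD
read 'R': HOLD → INIT
read 'L': INIT → INIT
read 'R': INIT → DROP
read 'R': DROP → HOLD
read 'R': HOLD → INIT
read 'L': INIT → INIT
read 'L': INIT → INIT
read 'R': INIT → DROP
read 'L': DROP → LOCK
read 'R': LOCK → INIT
read 'R': INIT → DROP
read 'L': DROP → LOCK
read 'L': LOCK → SEND
read 'R': SEND → LOAD
read 'L': LOAD → HOLD
read 'L': HOLD → LOCK
read 'R': LOCK → INIT
read 'R': INIT → DROP
read 'L': DROP → LOCK
read 'R': LOCK → INIT

INIT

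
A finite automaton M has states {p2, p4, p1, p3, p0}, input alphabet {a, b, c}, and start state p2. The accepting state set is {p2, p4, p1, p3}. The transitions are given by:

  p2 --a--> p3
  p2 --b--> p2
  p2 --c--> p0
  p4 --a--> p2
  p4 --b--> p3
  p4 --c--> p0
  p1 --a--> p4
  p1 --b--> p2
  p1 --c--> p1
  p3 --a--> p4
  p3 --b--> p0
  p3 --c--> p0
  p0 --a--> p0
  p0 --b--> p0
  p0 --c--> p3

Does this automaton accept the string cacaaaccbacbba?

No

p2 → p0 → p0 → p3 → p4 → p2 → p3 → p0 → p3 → p0 → p0 → p3 → p0 → p0 → p0
End state p0 is not accepting.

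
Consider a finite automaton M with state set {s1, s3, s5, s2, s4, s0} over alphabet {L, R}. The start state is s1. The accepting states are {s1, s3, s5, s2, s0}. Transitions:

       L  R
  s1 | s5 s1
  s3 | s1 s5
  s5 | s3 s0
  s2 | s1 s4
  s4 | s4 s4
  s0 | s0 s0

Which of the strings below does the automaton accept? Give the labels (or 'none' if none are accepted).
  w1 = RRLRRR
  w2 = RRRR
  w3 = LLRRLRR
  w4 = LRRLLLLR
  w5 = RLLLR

w1, w2, w3, w4, w5

w1: Trace: s1 -R-> s1 -R-> s1 -L-> s5 -R-> s0 -R-> s0 -R-> s0  → end s0, accepted
w2: Trace: s1 -R-> s1 -R-> s1 -R-> s1 -R-> s1  → end s1, accepted
w3: Trace: s1 -L-> s5 -L-> s3 -R-> s5 -R-> s0 -L-> s0 -R-> s0 -R-> s0  → end s0, accepted
w4: Trace: s1 -L-> s5 -R-> s0 -R-> s0 -L-> s0 -L-> s0 -L-> s0 -L-> s0 -R-> s0  → end s0, accepted
w5: Trace: s1 -R-> s1 -L-> s5 -L-> s3 -L-> s1 -R-> s1  → end s1, accepted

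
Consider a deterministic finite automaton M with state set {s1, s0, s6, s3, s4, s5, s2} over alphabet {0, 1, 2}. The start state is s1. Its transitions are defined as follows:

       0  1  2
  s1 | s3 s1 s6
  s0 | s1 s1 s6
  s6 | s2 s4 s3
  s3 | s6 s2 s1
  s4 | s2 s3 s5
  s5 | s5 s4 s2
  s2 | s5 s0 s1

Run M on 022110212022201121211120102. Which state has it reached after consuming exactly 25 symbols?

s2

Trace: s1 -0-> s3 -2-> s1 -2-> s6 -1-> s4 -1-> s3 -0-> s6 -2-> s3 -1-> s2 -2-> s1 -0-> s3 -2-> s1 -2-> s6 -2-> s3 -0-> s6 -1-> s4 -1-> s3 -2-> s1 -1-> s1 -2-> s6 -1-> s4 -1-> s3 -1-> s2 -2-> s1 -0-> s3 -1-> s2
After 25 symbols: s2.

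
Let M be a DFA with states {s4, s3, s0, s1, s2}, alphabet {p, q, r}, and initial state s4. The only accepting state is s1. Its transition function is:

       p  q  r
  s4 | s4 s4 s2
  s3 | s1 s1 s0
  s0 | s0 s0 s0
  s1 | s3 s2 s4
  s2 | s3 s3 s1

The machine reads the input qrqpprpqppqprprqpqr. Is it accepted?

start at s4
read 'q': s4 → s4
read 'r': s4 → s2
read 'q': s2 → s3
read 'p': s3 → s1
read 'p': s1 → s3
read 'r': s3 → s0
read 'p': s0 → s0
read 'q': s0 → s0
read 'p': s0 → s0
read 'p': s0 → s0
read 'q': s0 → s0
read 'p': s0 → s0
read 'r': s0 → s0
read 'p': s0 → s0
read 'r': s0 → s0
read 'q': s0 → s0
read 'p': s0 → s0
read 'q': s0 → s0
read 'r': s0 → s0
End state s0 is not accepting.

No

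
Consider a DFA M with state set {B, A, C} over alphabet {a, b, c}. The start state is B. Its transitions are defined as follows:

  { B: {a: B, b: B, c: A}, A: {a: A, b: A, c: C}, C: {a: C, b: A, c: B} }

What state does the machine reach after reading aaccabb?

B → B → B → A → C → C → A → A

A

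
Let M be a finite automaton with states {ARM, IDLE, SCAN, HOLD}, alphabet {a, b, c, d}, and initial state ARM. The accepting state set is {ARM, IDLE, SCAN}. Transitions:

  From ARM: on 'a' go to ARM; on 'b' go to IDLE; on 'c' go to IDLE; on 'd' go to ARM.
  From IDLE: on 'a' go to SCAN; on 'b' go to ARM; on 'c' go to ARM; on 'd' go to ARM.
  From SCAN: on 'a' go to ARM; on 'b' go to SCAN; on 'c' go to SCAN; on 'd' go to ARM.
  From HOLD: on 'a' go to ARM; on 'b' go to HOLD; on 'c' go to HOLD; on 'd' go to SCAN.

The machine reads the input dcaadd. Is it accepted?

Yes

Trace: ARM -d-> ARM -c-> IDLE -a-> SCAN -a-> ARM -d-> ARM -d-> ARM
End state ARM is accepting.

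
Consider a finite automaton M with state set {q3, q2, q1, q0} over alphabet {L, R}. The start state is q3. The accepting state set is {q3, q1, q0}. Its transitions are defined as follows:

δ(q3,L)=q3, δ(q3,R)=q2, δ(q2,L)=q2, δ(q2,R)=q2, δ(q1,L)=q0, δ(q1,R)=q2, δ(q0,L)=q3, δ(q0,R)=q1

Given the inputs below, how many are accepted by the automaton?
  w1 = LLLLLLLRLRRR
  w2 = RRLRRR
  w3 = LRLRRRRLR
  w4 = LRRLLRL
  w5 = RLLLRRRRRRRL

0

w1:
  start at q3
  read 'L': q3 → q3
  read 'L': q3 → q3
  read 'L': q3 → q3
  read 'L': q3 → q3
  read 'L': q3 → q3
  read 'L': q3 → q3
  read 'L': q3 → q3
  read 'R': q3 → q2
  read 'L': q2 → q2
  read 'R': q2 → q2
  read 'R': q2 → q2
  read 'R': q2 → q2
  end q2, rejected
w2:
  start at q3
  read 'R': q3 → q2
  read 'R': q2 → q2
  read 'L': q2 → q2
  read 'R': q2 → q2
  read 'R': q2 → q2
  read 'R': q2 → q2
  end q2, rejected
w3:
  start at q3
  read 'L': q3 → q3
  read 'R': q3 → q2
  read 'L': q2 → q2
  read 'R': q2 → q2
  read 'R': q2 → q2
  read 'R': q2 → q2
  read 'R': q2 → q2
  read 'L': q2 → q2
  read 'R': q2 → q2
  end q2, rejected
w4:
  start at q3
  read 'L': q3 → q3
  read 'R': q3 → q2
  read 'R': q2 → q2
  read 'L': q2 → q2
  read 'L': q2 → q2
  read 'R': q2 → q2
  read 'L': q2 → q2
  end q2, rejected
w5:
  start at q3
  read 'R': q3 → q2
  read 'L': q2 → q2
  read 'L': q2 → q2
  read 'L': q2 → q2
  read 'R': q2 → q2
  read 'R': q2 → q2
  read 'R': q2 → q2
  read 'R': q2 → q2
  read 'R': q2 → q2
  read 'R': q2 → q2
  read 'R': q2 → q2
  read 'L': q2 → q2
  end q2, rejected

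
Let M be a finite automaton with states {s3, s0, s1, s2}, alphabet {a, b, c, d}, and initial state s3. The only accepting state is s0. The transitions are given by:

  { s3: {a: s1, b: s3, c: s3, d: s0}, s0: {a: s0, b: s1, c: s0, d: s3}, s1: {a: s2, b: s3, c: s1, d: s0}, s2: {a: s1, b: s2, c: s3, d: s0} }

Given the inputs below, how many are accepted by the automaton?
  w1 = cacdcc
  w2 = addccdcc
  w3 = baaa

2

w1:
  start at s3
  read 'c': s3 → s3
  read 'a': s3 → s1
  read 'c': s1 → s1
  read 'd': s1 → s0
  read 'c': s0 → s0
  read 'c': s0 → s0
  end s0, accepted
w2:
  start at s3
  read 'a': s3 → s1
  read 'd': s1 → s0
  read 'd': s0 → s3
  read 'c': s3 → s3
  read 'c': s3 → s3
  read 'd': s3 → s0
  read 'c': s0 → s0
  read 'c': s0 → s0
  end s0, accepted
w3:
  start at s3
  read 'b': s3 → s3
  read 'a': s3 → s1
  read 'a': s1 → s2
  read 'a': s2 → s1
  end s1, rejected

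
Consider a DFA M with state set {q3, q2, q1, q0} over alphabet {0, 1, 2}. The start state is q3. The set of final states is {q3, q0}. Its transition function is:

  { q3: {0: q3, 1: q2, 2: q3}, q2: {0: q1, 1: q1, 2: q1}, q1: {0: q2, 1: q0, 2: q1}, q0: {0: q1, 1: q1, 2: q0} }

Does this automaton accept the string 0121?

start at q3
read '0': q3 → q3
read '1': q3 → q2
read '2': q2 → q1
read '1': q1 → q0
End state q0 is accepting.

Yes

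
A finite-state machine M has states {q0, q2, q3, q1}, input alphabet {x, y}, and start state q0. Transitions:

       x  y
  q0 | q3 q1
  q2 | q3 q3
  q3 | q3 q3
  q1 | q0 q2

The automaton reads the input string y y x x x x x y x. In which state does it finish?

Trace: q0 -y-> q1 -y-> q2 -x-> q3 -x-> q3 -x-> q3 -x-> q3 -x-> q3 -y-> q3 -x-> q3

q3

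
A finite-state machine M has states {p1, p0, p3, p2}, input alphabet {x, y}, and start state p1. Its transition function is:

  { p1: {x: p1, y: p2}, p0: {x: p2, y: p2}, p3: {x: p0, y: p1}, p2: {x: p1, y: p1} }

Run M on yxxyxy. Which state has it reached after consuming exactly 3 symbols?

p1

start at p1
read 'y': p1 → p2
read 'x': p2 → p1
read 'x': p1 → p1
After 3 symbols: p1.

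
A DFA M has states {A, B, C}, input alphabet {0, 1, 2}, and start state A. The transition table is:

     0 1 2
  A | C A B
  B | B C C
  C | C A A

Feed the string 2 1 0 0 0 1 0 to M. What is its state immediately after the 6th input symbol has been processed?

start at A
read '2': A → B
read '1': B → C
read '0': C → C
read '0': C → C
read '0': C → C
read '1': C → A
After 6 symbols: A.

A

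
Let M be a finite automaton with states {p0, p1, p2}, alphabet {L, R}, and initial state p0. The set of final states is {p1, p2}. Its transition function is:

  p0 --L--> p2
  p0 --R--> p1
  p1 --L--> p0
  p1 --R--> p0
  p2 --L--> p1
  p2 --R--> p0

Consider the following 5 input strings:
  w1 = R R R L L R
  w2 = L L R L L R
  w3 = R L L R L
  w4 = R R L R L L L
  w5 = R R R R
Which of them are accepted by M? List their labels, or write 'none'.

w1: Trace: p0 -R-> p1 -R-> p0 -R-> p1 -L-> p0 -L-> p2 -R-> p0  → end p0, rejected
w2: Trace: p0 -L-> p2 -L-> p1 -R-> p0 -L-> p2 -L-> p1 -R-> p0  → end p0, rejected
w3: Trace: p0 -R-> p1 -L-> p0 -L-> p2 -R-> p0 -L-> p2  → end p2, accepted
w4: Trace: p0 -R-> p1 -R-> p0 -L-> p2 -R-> p0 -L-> p2 -L-> p1 -L-> p0  → end p0, rejected
w5: Trace: p0 -R-> p1 -R-> p0 -R-> p1 -R-> p0  → end p0, rejected

w3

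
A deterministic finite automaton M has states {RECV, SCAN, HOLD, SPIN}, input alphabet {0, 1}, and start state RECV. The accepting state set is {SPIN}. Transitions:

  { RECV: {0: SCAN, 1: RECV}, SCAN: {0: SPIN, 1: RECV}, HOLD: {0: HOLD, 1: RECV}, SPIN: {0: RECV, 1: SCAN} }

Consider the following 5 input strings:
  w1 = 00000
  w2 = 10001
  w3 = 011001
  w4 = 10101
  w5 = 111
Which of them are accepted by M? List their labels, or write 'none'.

w1: Trace: RECV -0-> SCAN -0-> SPIN -0-> RECV -0-> SCAN -0-> SPIN  → end SPIN, accepted
w2: Trace: RECV -1-> RECV -0-> SCAN -0-> SPIN -0-> RECV -1-> RECV  → end RECV, rejected
w3: Trace: RECV -0-> SCAN -1-> RECV -1-> RECV -0-> SCAN -0-> SPIN -1-> SCAN  → end SCAN, rejected
w4: Trace: RECV -1-> RECV -0-> SCAN -1-> RECV -0-> SCAN -1-> RECV  → end RECV, rejected
w5: Trace: RECV -1-> RECV -1-> RECV -1-> RECV  → end RECV, rejected

w1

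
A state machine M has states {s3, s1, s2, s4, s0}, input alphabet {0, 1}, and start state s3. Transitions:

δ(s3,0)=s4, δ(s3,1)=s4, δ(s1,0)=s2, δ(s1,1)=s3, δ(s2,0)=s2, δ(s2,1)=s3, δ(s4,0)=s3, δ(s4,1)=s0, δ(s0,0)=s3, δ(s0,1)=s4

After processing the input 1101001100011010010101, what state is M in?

s4

start at s3
read '1': s3 → s4
read '1': s4 → s0
read '0': s0 → s3
read '1': s3 → s4
read '0': s4 → s3
read '0': s3 → s4
read '1': s4 → s0
read '1': s0 → s4
read '0': s4 → s3
read '0': s3 → s4
read '0': s4 → s3
read '1': s3 → s4
read '1': s4 → s0
read '0': s0 → s3
read '1': s3 → s4
read '0': s4 → s3
read '0': s3 → s4
read '1': s4 → s0
read '0': s0 → s3
read '1': s3 → s4
read '0': s4 → s3
read '1': s3 → s4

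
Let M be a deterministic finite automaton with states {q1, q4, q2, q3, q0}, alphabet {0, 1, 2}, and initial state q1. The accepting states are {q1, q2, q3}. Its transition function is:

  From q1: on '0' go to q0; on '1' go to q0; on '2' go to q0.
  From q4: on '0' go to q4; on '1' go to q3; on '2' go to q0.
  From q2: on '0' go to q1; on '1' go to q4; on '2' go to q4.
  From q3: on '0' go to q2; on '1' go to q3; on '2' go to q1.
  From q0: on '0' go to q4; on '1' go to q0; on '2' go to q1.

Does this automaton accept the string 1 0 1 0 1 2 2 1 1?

No

q1 → q0 → q4 → q3 → q2 → q4 → q0 → q1 → q0 → q0
End state q0 is not accepting.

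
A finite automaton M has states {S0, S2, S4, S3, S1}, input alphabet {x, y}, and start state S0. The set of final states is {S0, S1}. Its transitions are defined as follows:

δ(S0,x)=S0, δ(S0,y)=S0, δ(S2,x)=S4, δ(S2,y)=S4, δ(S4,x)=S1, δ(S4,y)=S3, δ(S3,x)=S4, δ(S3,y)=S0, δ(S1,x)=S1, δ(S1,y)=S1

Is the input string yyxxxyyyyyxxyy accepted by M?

S0 → S0 → S0 → S0 → S0 → S0 → S0 → S0 → S0 → S0 → S0 → S0 → S0 → S0 → S0
End state S0 is accepting.

Yes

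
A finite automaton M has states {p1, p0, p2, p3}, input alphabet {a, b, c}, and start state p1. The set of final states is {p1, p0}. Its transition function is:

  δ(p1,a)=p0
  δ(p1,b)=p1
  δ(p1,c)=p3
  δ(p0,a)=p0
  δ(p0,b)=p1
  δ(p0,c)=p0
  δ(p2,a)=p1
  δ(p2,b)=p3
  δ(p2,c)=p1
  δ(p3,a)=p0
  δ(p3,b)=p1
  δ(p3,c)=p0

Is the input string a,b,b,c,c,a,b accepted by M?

p1 → p0 → p1 → p1 → p3 → p0 → p0 → p1
End state p1 is accepting.

Yes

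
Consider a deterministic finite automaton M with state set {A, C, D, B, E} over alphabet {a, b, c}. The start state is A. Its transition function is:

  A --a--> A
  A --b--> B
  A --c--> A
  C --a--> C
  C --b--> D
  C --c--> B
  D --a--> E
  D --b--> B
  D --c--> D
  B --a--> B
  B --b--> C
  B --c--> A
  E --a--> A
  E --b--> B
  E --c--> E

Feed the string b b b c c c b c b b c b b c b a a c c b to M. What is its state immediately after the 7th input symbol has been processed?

start at A
read 'b': A → B
read 'b': B → C
read 'b': C → D
read 'c': D → D
read 'c': D → D
read 'c': D → D
read 'b': D → B
After 7 symbols: B.

B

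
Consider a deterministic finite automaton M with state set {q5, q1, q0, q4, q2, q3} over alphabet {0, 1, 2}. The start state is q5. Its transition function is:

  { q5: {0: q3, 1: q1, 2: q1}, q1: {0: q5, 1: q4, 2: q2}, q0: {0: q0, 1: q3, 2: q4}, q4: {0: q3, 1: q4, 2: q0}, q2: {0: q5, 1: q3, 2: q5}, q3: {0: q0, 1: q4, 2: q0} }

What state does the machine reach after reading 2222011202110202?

Trace: q5 -2-> q1 -2-> q2 -2-> q5 -2-> q1 -0-> q5 -1-> q1 -1-> q4 -2-> q0 -0-> q0 -2-> q4 -1-> q4 -1-> q4 -0-> q3 -2-> q0 -0-> q0 -2-> q4

q4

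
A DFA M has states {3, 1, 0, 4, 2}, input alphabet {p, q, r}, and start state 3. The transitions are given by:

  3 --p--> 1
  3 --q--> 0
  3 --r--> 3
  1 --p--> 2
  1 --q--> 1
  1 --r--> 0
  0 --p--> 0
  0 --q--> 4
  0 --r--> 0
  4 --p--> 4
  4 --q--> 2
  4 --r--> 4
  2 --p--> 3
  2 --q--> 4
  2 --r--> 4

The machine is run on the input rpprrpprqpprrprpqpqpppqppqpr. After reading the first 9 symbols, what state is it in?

start at 3
read 'r': 3 → 3
read 'p': 3 → 1
read 'p': 1 → 2
read 'r': 2 → 4
read 'r': 4 → 4
read 'p': 4 → 4
read 'p': 4 → 4
read 'r': 4 → 4
read 'q': 4 → 2
After 9 symbols: 2.

2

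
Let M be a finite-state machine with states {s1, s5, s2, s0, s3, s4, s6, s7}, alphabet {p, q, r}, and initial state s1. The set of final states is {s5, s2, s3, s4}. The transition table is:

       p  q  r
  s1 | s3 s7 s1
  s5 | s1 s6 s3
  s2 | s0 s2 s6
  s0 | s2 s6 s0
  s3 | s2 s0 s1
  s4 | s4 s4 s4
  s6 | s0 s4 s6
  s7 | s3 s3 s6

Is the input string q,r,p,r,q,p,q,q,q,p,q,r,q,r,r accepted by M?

start at s1
read 'q': s1 → s7
read 'r': s7 → s6
read 'p': s6 → s0
read 'r': s0 → s0
read 'q': s0 → s6
read 'p': s6 → s0
read 'q': s0 → s6
read 'q': s6 → s4
read 'q': s4 → s4
read 'p': s4 → s4
read 'q': s4 → s4
read 'r': s4 → s4
read 'q': s4 → s4
read 'r': s4 → s4
read 'r': s4 → s4
End state s4 is accepting.

Yes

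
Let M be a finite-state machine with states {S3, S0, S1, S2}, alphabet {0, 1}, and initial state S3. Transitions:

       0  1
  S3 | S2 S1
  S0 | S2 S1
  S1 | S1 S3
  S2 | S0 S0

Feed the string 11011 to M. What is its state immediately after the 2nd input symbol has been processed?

S3

start at S3
read '1': S3 → S1
read '1': S1 → S3
After 2 symbols: S3.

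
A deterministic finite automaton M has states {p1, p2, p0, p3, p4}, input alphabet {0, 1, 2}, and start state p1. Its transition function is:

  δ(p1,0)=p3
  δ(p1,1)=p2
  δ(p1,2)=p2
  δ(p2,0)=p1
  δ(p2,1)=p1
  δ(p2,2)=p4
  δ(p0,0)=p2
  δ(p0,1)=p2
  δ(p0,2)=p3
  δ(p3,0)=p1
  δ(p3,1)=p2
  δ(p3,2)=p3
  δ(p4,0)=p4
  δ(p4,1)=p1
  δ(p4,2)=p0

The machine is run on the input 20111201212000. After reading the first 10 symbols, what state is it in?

p1

start at p1
read '2': p1 → p2
read '0': p2 → p1
read '1': p1 → p2
read '1': p2 → p1
read '1': p1 → p2
read '2': p2 → p4
read '0': p4 → p4
read '1': p4 → p1
read '2': p1 → p2
read '1': p2 → p1
After 10 symbols: p1.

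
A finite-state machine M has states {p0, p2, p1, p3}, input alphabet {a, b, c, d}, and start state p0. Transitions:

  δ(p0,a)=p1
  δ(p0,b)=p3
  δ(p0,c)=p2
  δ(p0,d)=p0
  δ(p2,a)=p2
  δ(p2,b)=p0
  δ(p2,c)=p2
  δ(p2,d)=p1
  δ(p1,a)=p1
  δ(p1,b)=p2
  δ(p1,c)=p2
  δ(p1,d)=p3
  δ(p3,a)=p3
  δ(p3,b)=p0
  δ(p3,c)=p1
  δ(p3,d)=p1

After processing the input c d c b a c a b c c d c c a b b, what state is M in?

p3

start at p0
read 'c': p0 → p2
read 'd': p2 → p1
read 'c': p1 → p2
read 'b': p2 → p0
read 'a': p0 → p1
read 'c': p1 → p2
read 'a': p2 → p2
read 'b': p2 → p0
read 'c': p0 → p2
read 'c': p2 → p2
read 'd': p2 → p1
read 'c': p1 → p2
read 'c': p2 → p2
read 'a': p2 → p2
read 'b': p2 → p0
read 'b': p0 → p3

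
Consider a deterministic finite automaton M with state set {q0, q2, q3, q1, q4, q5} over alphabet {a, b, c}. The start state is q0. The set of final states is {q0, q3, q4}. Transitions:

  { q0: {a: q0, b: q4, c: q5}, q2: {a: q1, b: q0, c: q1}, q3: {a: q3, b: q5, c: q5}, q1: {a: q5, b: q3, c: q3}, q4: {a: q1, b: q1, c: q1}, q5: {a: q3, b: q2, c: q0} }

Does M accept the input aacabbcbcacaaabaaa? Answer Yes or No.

Yes

Trace: q0 -a-> q0 -a-> q0 -c-> q5 -a-> q3 -b-> q5 -b-> q2 -c-> q1 -b-> q3 -c-> q5 -a-> q3 -c-> q5 -a-> q3 -a-> q3 -a-> q3 -b-> q5 -a-> q3 -a-> q3 -a-> q3
End state q3 is accepting.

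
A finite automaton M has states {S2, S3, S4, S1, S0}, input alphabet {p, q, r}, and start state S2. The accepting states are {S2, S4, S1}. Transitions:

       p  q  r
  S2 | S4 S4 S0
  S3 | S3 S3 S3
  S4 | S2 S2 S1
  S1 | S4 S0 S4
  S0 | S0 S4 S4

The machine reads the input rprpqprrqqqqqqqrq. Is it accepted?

Yes

start at S2
read 'r': S2 → S0
read 'p': S0 → S0
read 'r': S0 → S4
read 'p': S4 → S2
read 'q': S2 → S4
read 'p': S4 → S2
read 'r': S2 → S0
read 'r': S0 → S4
read 'q': S4 → S2
read 'q': S2 → S4
read 'q': S4 → S2
read 'q': S2 → S4
read 'q': S4 → S2
read 'q': S2 → S4
read 'q': S4 → S2
read 'r': S2 → S0
read 'q': S0 → S4
End state S4 is accepting.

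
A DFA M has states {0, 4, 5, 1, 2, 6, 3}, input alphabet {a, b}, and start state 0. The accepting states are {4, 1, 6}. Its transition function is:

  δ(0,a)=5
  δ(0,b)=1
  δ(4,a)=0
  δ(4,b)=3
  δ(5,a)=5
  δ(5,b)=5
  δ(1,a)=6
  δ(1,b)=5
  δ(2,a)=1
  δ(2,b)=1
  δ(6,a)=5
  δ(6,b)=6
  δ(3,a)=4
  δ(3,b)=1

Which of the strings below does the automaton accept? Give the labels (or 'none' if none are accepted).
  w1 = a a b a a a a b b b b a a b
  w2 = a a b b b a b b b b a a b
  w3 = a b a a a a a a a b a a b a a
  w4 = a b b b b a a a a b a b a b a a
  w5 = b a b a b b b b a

w1: Trace: 0 -a-> 5 -a-> 5 -b-> 5 -a-> 5 -a-> 5 -a-> 5 -a-> 5 -b-> 5 -b-> 5 -b-> 5 -b-> 5 -a-> 5 -a-> 5 -b-> 5  → end 5, rejected
w2: Trace: 0 -a-> 5 -a-> 5 -b-> 5 -b-> 5 -b-> 5 -a-> 5 -b-> 5 -b-> 5 -b-> 5 -b-> 5 -a-> 5 -a-> 5 -b-> 5  → end 5, rejected
w3: Trace: 0 -a-> 5 -b-> 5 -a-> 5 -a-> 5 -a-> 5 -a-> 5 -a-> 5 -a-> 5 -a-> 5 -b-> 5 -a-> 5 -a-> 5 -b-> 5 -a-> 5 -a-> 5  → end 5, rejected
w4: Trace: 0 -a-> 5 -b-> 5 -b-> 5 -b-> 5 -b-> 5 -a-> 5 -a-> 5 -a-> 5 -a-> 5 -b-> 5 -a-> 5 -b-> 5 -a-> 5 -b-> 5 -a-> 5 -a-> 5  → end 5, rejected
w5: Trace: 0 -b-> 1 -a-> 6 -b-> 6 -a-> 5 -b-> 5 -b-> 5 -b-> 5 -b-> 5 -a-> 5  → end 5, rejected

none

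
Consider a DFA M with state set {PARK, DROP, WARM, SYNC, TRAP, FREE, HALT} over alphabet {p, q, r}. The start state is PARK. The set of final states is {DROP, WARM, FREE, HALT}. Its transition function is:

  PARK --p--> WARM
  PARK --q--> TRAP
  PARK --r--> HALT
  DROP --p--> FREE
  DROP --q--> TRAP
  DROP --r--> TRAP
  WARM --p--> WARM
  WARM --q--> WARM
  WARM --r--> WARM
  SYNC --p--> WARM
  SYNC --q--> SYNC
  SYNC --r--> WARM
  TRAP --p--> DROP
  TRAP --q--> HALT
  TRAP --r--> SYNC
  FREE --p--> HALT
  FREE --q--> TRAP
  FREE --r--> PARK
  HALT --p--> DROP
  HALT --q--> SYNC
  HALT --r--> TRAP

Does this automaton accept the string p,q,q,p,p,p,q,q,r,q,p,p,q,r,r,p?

Trace: PARK -p-> WARM -q-> WARM -q-> WARM -p-> WARM -p-> WARM -p-> WARM -q-> WARM -q-> WARM -r-> WARM -q-> WARM -p-> WARM -p-> WARM -q-> WARM -r-> WARM -r-> WARM -p-> WARM
End state WARM is accepting.

Yes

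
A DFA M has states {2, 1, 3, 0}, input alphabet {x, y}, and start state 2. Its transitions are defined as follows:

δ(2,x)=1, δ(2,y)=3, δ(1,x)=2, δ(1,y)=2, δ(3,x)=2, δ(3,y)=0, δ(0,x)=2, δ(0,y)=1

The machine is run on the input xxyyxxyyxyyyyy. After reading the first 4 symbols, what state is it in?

0

2 → 1 → 2 → 3 → 0
After 4 symbols: 0.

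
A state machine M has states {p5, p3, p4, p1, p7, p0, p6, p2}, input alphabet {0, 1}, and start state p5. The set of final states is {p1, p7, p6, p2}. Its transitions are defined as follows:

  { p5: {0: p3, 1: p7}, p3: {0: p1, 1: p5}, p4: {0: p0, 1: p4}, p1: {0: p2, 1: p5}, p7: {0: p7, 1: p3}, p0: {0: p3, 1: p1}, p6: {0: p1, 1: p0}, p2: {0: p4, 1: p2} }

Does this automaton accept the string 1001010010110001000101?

Yes

p5 → p7 → p7 → p7 → p3 → p1 → p5 → p3 → p1 → p5 → p3 → p5 → p7 → p7 → p7 → p7 → p3 → p1 → p2 → p4 → p4 → p0 → p1
End state p1 is accepting.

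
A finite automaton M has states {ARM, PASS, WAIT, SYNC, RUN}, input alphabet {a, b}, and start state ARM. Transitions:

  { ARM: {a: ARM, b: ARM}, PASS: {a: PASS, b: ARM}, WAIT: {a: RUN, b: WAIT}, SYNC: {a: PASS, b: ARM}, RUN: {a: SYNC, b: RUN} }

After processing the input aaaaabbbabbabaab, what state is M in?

ARM → ARM → ARM → ARM → ARM → ARM → ARM → ARM → ARM → ARM → ARM → ARM → ARM → ARM → ARM → ARM → ARM

ARM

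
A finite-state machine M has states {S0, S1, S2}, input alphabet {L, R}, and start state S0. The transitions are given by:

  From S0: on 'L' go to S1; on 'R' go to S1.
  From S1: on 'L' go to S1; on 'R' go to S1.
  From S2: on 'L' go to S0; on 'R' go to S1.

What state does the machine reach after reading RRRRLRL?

Trace: S0 -R-> S1 -R-> S1 -R-> S1 -R-> S1 -L-> S1 -R-> S1 -L-> S1

S1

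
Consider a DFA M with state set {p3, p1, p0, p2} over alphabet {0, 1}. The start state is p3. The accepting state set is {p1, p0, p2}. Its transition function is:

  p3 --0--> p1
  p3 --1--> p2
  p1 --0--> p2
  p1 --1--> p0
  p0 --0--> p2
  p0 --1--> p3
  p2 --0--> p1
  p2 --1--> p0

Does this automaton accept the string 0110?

start at p3
read '0': p3 → p1
read '1': p1 → p0
read '1': p0 → p3
read '0': p3 → p1
End state p1 is accepting.

Yes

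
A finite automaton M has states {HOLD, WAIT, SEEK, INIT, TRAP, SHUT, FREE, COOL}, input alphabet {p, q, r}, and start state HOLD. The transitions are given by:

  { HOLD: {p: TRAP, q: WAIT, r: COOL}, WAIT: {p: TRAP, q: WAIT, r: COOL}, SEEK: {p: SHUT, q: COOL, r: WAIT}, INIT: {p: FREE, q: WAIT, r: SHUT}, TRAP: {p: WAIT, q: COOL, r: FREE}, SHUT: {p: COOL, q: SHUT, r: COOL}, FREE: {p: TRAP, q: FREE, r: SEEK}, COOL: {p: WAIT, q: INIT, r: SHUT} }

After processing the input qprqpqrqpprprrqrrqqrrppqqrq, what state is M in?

INIT

HOLD → WAIT → TRAP → FREE → FREE → TRAP → COOL → SHUT → SHUT → COOL → WAIT → COOL → WAIT → COOL → SHUT → SHUT → COOL → SHUT → SHUT → SHUT → COOL → SHUT → COOL → WAIT → WAIT → WAIT → COOL → INIT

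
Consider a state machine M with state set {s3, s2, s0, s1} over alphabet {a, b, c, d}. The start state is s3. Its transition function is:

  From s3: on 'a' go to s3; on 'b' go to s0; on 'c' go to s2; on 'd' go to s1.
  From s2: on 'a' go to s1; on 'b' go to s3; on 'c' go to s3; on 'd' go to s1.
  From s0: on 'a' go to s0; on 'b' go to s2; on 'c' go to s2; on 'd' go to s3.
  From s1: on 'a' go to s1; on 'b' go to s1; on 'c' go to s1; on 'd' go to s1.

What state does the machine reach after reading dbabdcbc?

start at s3
read 'd': s3 → s1
read 'b': s1 → s1
read 'a': s1 → s1
read 'b': s1 → s1
read 'd': s1 → s1
read 'c': s1 → s1
read 'b': s1 → s1
read 'c': s1 → s1

s1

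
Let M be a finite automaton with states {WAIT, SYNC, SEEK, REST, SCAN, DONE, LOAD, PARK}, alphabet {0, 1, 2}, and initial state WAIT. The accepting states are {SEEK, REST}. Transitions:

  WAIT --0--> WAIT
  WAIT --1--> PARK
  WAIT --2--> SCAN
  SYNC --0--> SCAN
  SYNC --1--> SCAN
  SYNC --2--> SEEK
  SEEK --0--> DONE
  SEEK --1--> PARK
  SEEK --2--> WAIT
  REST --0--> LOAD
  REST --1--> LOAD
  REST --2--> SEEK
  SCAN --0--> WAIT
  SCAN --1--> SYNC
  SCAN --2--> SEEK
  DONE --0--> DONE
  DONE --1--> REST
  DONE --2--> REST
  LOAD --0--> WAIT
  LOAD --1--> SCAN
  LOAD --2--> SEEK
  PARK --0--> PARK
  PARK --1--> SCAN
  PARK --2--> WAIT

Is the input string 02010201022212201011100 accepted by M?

Trace: WAIT -0-> WAIT -2-> SCAN -0-> WAIT -1-> PARK -0-> PARK -2-> WAIT -0-> WAIT -1-> PARK -0-> PARK -2-> WAIT -2-> SCAN -2-> SEEK -1-> PARK -2-> WAIT -2-> SCAN -0-> WAIT -1-> PARK -0-> PARK -1-> SCAN -1-> SYNC -1-> SCAN -0-> WAIT -0-> WAIT
End state WAIT is not accepting.

No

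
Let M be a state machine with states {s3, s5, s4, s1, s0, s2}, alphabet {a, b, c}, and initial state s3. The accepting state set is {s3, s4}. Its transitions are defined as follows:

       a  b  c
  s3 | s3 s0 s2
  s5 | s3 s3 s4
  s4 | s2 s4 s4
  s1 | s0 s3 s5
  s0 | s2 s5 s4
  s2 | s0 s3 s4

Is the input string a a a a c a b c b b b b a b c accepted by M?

s3 → s3 → s3 → s3 → s3 → s2 → s0 → s5 → s4 → s4 → s4 → s4 → s4 → s2 → s3 → s2
End state s2 is not accepting.

No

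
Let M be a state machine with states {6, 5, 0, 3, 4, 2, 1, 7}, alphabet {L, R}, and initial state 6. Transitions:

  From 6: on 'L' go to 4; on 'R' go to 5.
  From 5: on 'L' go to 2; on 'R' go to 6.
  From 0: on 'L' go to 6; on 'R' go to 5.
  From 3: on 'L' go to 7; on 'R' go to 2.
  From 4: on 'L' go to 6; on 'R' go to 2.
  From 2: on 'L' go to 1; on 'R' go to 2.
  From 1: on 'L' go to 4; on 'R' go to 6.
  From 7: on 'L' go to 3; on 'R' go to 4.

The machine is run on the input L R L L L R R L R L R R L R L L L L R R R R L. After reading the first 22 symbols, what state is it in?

2

Trace: 6 -L-> 4 -R-> 2 -L-> 1 -L-> 4 -L-> 6 -R-> 5 -R-> 6 -L-> 4 -R-> 2 -L-> 1 -R-> 6 -R-> 5 -L-> 2 -R-> 2 -L-> 1 -L-> 4 -L-> 6 -L-> 4 -R-> 2 -R-> 2 -R-> 2 -R-> 2
After 22 symbols: 2.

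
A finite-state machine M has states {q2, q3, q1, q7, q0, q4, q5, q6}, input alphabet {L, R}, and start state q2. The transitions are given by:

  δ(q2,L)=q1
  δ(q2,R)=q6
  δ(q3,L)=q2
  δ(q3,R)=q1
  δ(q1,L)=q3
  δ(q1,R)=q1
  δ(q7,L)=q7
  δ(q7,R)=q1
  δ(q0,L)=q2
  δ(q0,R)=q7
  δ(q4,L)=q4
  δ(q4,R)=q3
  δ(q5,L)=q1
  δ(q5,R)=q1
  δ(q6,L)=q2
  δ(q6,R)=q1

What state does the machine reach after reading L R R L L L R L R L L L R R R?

Trace: q2 -L-> q1 -R-> q1 -R-> q1 -L-> q3 -L-> q2 -L-> q1 -R-> q1 -L-> q3 -R-> q1 -L-> q3 -L-> q2 -L-> q1 -R-> q1 -R-> q1 -R-> q1

q1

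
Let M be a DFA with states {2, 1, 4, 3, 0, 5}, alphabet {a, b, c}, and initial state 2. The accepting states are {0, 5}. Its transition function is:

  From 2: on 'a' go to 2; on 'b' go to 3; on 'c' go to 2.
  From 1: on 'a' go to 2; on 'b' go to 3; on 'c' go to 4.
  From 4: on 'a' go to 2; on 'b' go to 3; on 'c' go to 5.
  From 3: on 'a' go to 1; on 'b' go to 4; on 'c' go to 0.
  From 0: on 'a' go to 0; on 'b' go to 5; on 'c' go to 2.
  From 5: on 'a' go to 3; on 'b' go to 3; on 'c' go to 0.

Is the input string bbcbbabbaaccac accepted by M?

No

start at 2
read 'b': 2 → 3
read 'b': 3 → 4
read 'c': 4 → 5
read 'b': 5 → 3
read 'b': 3 → 4
read 'a': 4 → 2
read 'b': 2 → 3
read 'b': 3 → 4
read 'a': 4 → 2
read 'a': 2 → 2
read 'c': 2 → 2
read 'c': 2 → 2
read 'a': 2 → 2
read 'c': 2 → 2
End state 2 is not accepting.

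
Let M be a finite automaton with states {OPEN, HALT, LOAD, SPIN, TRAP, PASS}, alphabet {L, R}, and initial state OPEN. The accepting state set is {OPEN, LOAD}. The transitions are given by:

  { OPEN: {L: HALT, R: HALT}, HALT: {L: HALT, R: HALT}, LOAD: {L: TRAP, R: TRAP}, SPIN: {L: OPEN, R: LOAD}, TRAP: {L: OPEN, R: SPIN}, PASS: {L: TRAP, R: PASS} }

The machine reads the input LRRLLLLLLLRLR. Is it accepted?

No

OPEN → HALT → HALT → HALT → HALT → HALT → HALT → HALT → HALT → HALT → HALT → HALT → HALT → HALT
End state HALT is not accepting.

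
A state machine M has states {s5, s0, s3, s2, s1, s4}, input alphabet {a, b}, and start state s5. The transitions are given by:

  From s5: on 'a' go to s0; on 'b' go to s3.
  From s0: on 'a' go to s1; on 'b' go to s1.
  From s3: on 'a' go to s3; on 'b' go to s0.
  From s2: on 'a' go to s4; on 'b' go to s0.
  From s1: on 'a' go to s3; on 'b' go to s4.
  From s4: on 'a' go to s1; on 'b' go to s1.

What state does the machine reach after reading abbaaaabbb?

s4

s5 → s0 → s1 → s4 → s1 → s3 → s3 → s3 → s0 → s1 → s4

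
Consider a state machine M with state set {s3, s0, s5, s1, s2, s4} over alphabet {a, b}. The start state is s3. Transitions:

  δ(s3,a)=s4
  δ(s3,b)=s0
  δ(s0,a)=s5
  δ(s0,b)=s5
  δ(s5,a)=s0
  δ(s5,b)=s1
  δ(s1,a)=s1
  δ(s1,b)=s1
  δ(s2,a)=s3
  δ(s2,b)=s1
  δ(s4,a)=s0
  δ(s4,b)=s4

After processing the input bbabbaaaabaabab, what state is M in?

Trace: s3 -b-> s0 -b-> s5 -a-> s0 -b-> s5 -b-> s1 -a-> s1 -a-> s1 -a-> s1 -a-> s1 -b-> s1 -a-> s1 -a-> s1 -b-> s1 -a-> s1 -b-> s1

s1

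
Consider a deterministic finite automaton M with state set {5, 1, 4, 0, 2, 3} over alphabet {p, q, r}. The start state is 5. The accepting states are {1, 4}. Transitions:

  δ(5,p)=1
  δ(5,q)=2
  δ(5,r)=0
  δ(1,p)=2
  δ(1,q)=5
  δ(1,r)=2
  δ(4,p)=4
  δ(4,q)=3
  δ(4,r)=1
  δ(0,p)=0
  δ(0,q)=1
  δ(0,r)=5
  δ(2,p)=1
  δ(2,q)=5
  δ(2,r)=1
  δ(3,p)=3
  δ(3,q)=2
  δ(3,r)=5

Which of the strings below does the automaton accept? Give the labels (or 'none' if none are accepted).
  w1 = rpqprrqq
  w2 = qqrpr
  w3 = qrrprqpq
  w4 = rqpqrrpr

none

w1:
  start at 5
  read 'r': 5 → 0
  read 'p': 0 → 0
  read 'q': 0 → 1
  read 'p': 1 → 2
  read 'r': 2 → 1
  read 'r': 1 → 2
  read 'q': 2 → 5
  read 'q': 5 → 2
  end 2, rejected
w2:
  start at 5
  read 'q': 5 → 2
  read 'q': 2 → 5
  read 'r': 5 → 0
  read 'p': 0 → 0
  read 'r': 0 → 5
  end 5, rejected
w3:
  start at 5
  read 'q': 5 → 2
  read 'r': 2 → 1
  read 'r': 1 → 2
  read 'p': 2 → 1
  read 'r': 1 → 2
  read 'q': 2 → 5
  read 'p': 5 → 1
  read 'q': 1 → 5
  end 5, rejected
w4:
  start at 5
  read 'r': 5 → 0
  read 'q': 0 → 1
  read 'p': 1 → 2
  read 'q': 2 → 5
  read 'r': 5 → 0
  read 'r': 0 → 5
  read 'p': 5 → 1
  read 'r': 1 → 2
  end 2, rejected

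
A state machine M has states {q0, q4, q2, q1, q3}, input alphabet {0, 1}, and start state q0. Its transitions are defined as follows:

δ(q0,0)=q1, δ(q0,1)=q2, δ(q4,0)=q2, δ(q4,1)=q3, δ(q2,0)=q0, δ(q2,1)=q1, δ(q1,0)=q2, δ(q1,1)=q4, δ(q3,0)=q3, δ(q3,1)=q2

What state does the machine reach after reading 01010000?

q0 → q1 → q4 → q2 → q1 → q2 → q0 → q1 → q2

q2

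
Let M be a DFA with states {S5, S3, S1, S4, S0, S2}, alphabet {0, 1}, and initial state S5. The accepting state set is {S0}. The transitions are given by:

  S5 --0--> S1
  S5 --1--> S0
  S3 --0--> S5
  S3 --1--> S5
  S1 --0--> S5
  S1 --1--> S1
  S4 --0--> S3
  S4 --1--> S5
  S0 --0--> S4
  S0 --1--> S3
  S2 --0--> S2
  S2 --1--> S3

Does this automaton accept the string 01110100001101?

Yes

start at S5
read '0': S5 → S1
read '1': S1 → S1
read '1': S1 → S1
read '1': S1 → S1
read '0': S1 → S5
read '1': S5 → S0
read '0': S0 → S4
read '0': S4 → S3
read '0': S3 → S5
read '0': S5 → S1
read '1': S1 → S1
read '1': S1 → S1
read '0': S1 → S5
read '1': S5 → S0
End state S0 is accepting.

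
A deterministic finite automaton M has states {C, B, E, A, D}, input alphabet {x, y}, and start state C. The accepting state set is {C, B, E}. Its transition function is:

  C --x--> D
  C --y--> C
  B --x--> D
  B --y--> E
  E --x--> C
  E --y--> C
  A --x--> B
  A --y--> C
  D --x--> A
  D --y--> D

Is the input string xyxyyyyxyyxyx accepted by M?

start at C
read 'x': C → D
read 'y': D → D
read 'x': D → A
read 'y': A → C
read 'y': C → C
read 'y': C → C
read 'y': C → C
read 'x': C → D
read 'y': D → D
read 'y': D → D
read 'x': D → A
read 'y': A → C
read 'x': C → D
End state D is not accepting.

No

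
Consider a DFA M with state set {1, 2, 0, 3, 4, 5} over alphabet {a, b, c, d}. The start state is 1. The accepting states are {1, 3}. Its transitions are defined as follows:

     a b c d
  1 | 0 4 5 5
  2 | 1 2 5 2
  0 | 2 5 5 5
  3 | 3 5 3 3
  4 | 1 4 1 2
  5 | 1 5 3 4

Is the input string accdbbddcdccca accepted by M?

Yes

Trace: 1 -a-> 0 -c-> 5 -c-> 3 -d-> 3 -b-> 5 -b-> 5 -d-> 4 -d-> 2 -c-> 5 -d-> 4 -c-> 1 -c-> 5 -c-> 3 -a-> 3
End state 3 is accepting.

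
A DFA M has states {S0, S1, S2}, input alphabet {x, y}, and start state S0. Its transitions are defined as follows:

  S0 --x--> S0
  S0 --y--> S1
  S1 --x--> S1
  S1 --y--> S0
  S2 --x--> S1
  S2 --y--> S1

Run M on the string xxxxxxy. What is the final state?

S1

Trace: S0 -x-> S0 -x-> S0 -x-> S0 -x-> S0 -x-> S0 -x-> S0 -y-> S1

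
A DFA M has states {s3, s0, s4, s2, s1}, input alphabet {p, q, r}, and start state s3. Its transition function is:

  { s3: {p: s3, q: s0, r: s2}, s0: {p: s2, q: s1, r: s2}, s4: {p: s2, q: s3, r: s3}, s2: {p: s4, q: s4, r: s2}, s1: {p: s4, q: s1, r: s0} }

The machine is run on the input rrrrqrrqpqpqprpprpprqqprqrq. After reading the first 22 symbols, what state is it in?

Trace: s3 -r-> s2 -r-> s2 -r-> s2 -r-> s2 -q-> s4 -r-> s3 -r-> s2 -q-> s4 -p-> s2 -q-> s4 -p-> s2 -q-> s4 -p-> s2 -r-> s2 -p-> s4 -p-> s2 -r-> s2 -p-> s4 -p-> s2 -r-> s2 -q-> s4 -q-> s3
After 22 symbols: s3.

s3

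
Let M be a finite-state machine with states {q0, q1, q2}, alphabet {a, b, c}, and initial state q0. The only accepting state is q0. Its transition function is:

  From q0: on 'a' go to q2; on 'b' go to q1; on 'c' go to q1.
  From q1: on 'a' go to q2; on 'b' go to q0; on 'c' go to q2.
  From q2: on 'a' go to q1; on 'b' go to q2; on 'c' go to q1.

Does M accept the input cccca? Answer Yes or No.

q0 → q1 → q2 → q1 → q2 → q1
End state q1 is not accepting.

No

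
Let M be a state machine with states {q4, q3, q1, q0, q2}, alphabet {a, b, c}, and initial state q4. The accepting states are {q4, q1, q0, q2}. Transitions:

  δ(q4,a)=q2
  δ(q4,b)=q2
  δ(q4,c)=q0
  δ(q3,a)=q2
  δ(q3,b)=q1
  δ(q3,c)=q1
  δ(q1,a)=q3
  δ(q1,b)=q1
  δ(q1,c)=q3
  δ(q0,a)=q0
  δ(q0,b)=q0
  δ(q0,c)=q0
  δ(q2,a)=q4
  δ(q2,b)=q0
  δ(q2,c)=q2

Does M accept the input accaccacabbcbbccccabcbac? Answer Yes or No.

Yes

q4 → q2 → q2 → q2 → q4 → q0 → q0 → q0 → q0 → q0 → q0 → q0 → q0 → q0 → q0 → q0 → q0 → q0 → q0 → q0 → q0 → q0 → q0 → q0 → q0
End state q0 is accepting.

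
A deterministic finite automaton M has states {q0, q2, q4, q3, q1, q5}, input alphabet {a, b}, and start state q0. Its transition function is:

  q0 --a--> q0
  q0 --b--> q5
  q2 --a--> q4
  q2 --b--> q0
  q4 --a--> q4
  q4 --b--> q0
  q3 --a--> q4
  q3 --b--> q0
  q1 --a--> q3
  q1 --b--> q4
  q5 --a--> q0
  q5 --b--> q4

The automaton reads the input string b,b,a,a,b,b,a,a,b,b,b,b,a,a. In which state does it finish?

start at q0
read 'b': q0 → q5
read 'b': q5 → q4
read 'a': q4 → q4
read 'a': q4 → q4
read 'b': q4 → q0
read 'b': q0 → q5
read 'a': q5 → q0
read 'a': q0 → q0
read 'b': q0 → q5
read 'b': q5 → q4
read 'b': q4 → q0
read 'b': q0 → q5
read 'a': q5 → q0
read 'a': q0 → q0

q0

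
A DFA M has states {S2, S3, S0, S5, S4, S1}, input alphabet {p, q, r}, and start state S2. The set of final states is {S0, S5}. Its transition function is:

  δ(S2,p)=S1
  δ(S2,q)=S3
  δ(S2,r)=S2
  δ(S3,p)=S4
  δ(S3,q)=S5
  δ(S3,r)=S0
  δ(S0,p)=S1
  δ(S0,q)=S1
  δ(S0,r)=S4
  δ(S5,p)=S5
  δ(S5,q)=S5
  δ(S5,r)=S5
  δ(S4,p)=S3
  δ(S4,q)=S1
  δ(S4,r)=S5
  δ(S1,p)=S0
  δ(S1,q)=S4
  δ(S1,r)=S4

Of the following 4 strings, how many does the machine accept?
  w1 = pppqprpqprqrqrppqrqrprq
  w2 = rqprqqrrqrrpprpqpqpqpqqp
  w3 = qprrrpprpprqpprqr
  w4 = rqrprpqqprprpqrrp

w1: Trace: S2 -p-> S1 -p-> S0 -p-> S1 -q-> S4 -p-> S3 -r-> S0 -p-> S1 -q-> S4 -p-> S3 -r-> S0 -q-> S1 -r-> S4 -q-> S1 -r-> S4 -p-> S3 -p-> S4 -q-> S1 -r-> S4 -q-> S1 -r-> S4 -p-> S3 -r-> S0 -q-> S1  → end S1, rejected
w2: Trace: S2 -r-> S2 -q-> S3 -p-> S4 -r-> S5 -q-> S5 -q-> S5 -r-> S5 -r-> S5 -q-> S5 -r-> S5 -r-> S5 -p-> S5 -p-> S5 -r-> S5 -p-> S5 -q-> S5 -p-> S5 -q-> S5 -p-> S5 -q-> S5 -p-> S5 -q-> S5 -q-> S5 -p-> S5  → end S5, accepted
w3: Trace: S2 -q-> S3 -p-> S4 -r-> S5 -r-> S5 -r-> S5 -p-> S5 -p-> S5 -r-> S5 -p-> S5 -p-> S5 -r-> S5 -q-> S5 -p-> S5 -p-> S5 -r-> S5 -q-> S5 -r-> S5  → end S5, accepted
w4: Trace: S2 -r-> S2 -q-> S3 -r-> S0 -p-> S1 -r-> S4 -p-> S3 -q-> S5 -q-> S5 -p-> S5 -r-> S5 -p-> S5 -r-> S5 -p-> S5 -q-> S5 -r-> S5 -r-> S5 -p-> S5  → end S5, accepted

3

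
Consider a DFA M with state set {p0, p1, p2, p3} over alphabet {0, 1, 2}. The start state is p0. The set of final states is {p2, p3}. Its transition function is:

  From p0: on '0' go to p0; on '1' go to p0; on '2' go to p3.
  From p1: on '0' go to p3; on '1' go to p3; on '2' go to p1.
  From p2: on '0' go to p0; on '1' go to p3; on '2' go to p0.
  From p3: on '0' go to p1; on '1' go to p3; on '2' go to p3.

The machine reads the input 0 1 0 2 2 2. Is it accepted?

start at p0
read '0': p0 → p0
read '1': p0 → p0
read '0': p0 → p0
read '2': p0 → p3
read '2': p3 → p3
read '2': p3 → p3
End state p3 is accepting.

Yes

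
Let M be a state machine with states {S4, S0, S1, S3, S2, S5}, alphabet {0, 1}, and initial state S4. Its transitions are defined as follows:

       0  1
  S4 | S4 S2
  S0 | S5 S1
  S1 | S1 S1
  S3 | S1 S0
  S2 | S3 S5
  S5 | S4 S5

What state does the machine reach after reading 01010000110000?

start at S4
read '0': S4 → S4
read '1': S4 → S2
read '0': S2 → S3
read '1': S3 → S0
read '0': S0 → S5
read '0': S5 → S4
read '0': S4 → S4
read '0': S4 → S4
read '1': S4 → S2
read '1': S2 → S5
read '0': S5 → S4
read '0': S4 → S4
read '0': S4 → S4
read '0': S4 → S4

S4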